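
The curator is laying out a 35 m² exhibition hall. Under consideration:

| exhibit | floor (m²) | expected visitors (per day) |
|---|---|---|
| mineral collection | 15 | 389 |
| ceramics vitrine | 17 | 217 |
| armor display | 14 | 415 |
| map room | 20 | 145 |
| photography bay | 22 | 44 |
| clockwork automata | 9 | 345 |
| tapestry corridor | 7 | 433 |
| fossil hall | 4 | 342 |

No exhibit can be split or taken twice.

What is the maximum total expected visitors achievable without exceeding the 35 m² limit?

Best packing: armor display + clockwork automata + tapestry corridor + fossil hall — 34 m², 1535 total.
The spare 1 m² is too small for any remaining exhibit, and no exchange beats 1535.

1535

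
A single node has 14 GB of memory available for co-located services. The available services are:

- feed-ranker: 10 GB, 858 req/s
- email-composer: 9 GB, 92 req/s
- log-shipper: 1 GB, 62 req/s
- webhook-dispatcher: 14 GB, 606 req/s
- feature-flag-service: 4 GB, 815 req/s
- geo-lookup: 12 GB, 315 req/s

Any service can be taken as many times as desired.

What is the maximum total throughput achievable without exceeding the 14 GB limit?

2569

2×log-shipper + 3×feature-flag-service uses 14 of the 14 GB and totals 2569.
Nothing else within 14 GB beats 2569.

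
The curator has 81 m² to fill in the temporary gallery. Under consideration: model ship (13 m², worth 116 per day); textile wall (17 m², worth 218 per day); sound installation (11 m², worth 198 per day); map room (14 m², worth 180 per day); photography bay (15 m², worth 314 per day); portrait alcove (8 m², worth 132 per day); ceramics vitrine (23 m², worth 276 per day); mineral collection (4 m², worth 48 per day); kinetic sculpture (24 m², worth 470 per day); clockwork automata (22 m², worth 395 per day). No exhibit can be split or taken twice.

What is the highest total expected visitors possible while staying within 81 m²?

Best packing: sound installation + photography bay + portrait alcove + kinetic sculpture + clockwork automata — 80 m², 1509 total.
Runner-up sound installation + photography bay + mineral collection + kinetic sculpture + clockwork automata tops out at 1425.

1509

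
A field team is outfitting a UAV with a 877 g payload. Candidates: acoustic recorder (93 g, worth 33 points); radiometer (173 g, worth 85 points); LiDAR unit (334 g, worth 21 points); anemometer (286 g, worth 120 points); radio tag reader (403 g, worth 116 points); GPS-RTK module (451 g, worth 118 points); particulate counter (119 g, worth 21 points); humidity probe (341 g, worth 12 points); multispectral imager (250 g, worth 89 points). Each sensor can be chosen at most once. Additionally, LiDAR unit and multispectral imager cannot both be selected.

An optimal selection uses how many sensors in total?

Optimal total is 327.
One optimal bundle: acoustic recorder + radiometer + anemometer + multispectral imager (802 g).
Every optimal selection uses 4 sensors.

4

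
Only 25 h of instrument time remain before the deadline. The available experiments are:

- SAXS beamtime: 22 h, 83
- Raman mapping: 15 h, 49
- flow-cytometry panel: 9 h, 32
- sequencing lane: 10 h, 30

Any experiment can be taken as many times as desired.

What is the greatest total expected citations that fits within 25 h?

By expected citations per h: SAXS beamtime 3.77, flow-cytometry panel 3.56, Raman mapping 3.27 lead.
The ratio ordering already packs tightly: SAXS beamtime, 22 h, 83.
No other feasible combination exceeds 83.

83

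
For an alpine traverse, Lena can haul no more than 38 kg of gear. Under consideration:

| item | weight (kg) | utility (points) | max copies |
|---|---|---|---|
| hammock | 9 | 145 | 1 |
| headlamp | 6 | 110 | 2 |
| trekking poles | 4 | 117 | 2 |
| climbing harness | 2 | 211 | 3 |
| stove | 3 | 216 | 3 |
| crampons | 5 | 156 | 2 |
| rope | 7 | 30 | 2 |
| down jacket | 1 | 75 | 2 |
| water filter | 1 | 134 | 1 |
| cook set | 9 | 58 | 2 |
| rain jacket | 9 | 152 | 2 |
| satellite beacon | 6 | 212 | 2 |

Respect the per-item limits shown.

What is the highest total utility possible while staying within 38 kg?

Taking the top-ratio items first gives 3×climbing harness + 3×stove + crampons + 2×down jacket + water filter + 2×satellite beacon for 2145 (35 kg).
Replace crampons with 2×trekking poles: the trade gains 78 net, giving 2223 at 38 kg.
That's the maximum — no swap from here does better than 2223.

2223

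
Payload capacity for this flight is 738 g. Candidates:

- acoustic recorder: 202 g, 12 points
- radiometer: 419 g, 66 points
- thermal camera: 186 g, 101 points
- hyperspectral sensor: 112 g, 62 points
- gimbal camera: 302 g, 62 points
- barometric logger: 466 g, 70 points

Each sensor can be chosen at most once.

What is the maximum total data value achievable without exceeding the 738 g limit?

229

Density check — hyperspectral sensor 0.55, thermal camera 0.54, gimbal camera 0.21 are the best per g.
Greedy by ratio would take thermal camera + hyperspectral sensor + gimbal camera: 600 g used, total 225.
The 302 g tied up in gimbal camera is better spent on radiometer — total rises to 229 (717 g).
Runner-up thermal camera + hyperspectral sensor + gimbal camera tops out at 225.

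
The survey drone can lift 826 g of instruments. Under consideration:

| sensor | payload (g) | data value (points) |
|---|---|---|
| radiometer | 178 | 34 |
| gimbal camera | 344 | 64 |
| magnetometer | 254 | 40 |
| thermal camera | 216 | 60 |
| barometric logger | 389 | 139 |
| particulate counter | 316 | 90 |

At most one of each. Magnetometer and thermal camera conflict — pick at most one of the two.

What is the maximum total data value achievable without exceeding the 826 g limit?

233

Filling by ratio: barometric logger + particulate counter for 229, with 121 g left unused.
Replace particulate counter with radiometer + thermal camera: the trade gains 4 net, giving 233 at 783 g.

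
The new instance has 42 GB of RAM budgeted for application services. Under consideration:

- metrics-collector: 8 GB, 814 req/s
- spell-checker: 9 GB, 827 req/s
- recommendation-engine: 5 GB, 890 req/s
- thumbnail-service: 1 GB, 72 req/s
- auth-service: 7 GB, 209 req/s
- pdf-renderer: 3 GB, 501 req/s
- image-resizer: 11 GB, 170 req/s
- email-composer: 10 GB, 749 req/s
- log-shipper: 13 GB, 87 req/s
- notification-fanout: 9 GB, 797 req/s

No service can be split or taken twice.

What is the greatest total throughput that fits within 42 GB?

4149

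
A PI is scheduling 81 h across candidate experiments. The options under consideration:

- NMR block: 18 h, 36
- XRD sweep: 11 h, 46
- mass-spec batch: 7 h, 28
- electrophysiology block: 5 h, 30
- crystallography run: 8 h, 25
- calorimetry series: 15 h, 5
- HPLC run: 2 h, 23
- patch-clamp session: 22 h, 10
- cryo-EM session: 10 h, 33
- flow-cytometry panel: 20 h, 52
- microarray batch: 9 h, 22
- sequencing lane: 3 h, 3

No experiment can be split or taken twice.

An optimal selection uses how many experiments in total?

Optimal total is 273.
For example NMR block + XRD sweep + mass-spec batch + electrophysiology block + crystallography run + HPLC run + cryo-EM session + flow-cytometry panel achieves it, using 81 h.
Every optimal selection uses 8 experiments.

8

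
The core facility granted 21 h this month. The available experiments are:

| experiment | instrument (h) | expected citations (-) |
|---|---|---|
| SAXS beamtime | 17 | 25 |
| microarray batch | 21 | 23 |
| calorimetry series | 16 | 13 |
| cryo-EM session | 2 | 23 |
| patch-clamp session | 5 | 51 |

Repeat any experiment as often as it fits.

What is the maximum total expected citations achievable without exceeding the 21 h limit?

235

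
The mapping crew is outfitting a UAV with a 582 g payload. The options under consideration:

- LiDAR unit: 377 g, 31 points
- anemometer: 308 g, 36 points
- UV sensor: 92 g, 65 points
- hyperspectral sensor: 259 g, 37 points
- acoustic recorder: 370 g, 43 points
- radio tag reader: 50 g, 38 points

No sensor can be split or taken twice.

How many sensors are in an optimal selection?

3

The maximum data value within 582 g is 146.
UV sensor + acoustic recorder + radio tag reader hits 146 at 512 g.
Every optimal selection uses 3 sensors.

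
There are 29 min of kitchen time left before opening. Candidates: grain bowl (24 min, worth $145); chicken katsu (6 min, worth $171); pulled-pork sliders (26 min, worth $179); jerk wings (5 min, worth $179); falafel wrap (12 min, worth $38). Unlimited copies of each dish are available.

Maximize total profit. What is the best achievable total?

Best packing: 5×jerk wings — 25 min, 895 total.
The spare 4 min is too small for any remaining dish, and no exchange beats 895.

895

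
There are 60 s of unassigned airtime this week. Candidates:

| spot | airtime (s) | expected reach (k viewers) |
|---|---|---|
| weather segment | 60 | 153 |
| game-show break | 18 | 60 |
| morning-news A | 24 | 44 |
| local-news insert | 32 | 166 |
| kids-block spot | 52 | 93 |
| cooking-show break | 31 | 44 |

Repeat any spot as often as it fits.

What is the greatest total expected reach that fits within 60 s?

By expected reach per s: local-news insert 5.19, game-show break 3.33, weather segment 2.55 lead.
The ratio ordering already packs tightly: game-show break + local-news insert, 50 s, 226.
Nothing else within 60 s beats 226.

226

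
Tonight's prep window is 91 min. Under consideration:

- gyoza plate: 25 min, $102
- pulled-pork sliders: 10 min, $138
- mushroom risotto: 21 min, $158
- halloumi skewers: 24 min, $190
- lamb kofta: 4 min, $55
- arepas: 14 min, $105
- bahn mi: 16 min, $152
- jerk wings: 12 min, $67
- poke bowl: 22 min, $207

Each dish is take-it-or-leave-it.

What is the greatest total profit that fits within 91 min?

Best packing: pulled-pork sliders + halloumi skewers + lamb kofta + arepas + bahn mi + poke bowl — 90 min, 847 total.
Next best is pulled-pork sliders + mushroom risotto + lamb kofta + arepas + bahn mi + poke bowl at 815 (87 min) — short by 32.

847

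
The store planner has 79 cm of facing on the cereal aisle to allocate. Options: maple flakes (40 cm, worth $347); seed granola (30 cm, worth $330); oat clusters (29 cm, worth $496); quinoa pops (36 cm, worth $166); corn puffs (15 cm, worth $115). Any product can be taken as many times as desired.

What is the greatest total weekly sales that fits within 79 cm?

The ratio ordering already packs tightly: 2×oat clusters + corn puffs, 73 cm, 1107.
The spare 6 cm is too small for any remaining product, and no exchange beats 1107.

1107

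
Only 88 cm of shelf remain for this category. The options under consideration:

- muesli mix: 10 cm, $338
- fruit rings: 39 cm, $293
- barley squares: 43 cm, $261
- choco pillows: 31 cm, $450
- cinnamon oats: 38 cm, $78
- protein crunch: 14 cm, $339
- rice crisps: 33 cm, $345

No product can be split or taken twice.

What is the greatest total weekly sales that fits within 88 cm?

1472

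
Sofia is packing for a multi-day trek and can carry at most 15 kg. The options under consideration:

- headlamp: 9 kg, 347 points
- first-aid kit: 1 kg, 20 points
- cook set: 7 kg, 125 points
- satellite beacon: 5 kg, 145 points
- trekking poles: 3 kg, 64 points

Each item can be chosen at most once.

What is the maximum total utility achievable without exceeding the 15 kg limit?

512

Taking headlamp + first-aid kit + satellite beacon: 15 kg used, 512 in utility.
Runner-up headlamp + satellite beacon tops out at 492.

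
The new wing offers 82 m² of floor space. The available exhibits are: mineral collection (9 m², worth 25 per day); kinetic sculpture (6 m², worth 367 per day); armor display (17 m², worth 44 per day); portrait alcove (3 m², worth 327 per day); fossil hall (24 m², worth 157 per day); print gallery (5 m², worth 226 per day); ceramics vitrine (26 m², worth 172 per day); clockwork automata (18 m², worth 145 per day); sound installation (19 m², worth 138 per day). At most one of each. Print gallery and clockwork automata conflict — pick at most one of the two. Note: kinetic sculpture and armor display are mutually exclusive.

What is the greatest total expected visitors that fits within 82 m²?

1274

Ranking by ratio (expected visitors/m²): portrait alcove 109.00, kinetic sculpture 61.17, print gallery 45.20.
Mineral collection + kinetic sculpture + portrait alcove + fossil hall + print gallery + ceramics vitrine uses 73 of the 82 m² and totals 1274.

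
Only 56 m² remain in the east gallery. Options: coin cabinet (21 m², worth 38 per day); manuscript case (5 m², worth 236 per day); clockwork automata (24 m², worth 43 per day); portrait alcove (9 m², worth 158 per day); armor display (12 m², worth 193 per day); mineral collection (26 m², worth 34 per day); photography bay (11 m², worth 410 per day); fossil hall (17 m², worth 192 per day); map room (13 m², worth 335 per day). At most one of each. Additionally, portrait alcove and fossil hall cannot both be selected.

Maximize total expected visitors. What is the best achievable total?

Ranking by ratio (expected visitors/m²): manuscript case 47.20, photography bay 37.27, map room 25.77.
Best packing: manuscript case + portrait alcove + armor display + photography bay + map room — 50 m², 1332 total.

1332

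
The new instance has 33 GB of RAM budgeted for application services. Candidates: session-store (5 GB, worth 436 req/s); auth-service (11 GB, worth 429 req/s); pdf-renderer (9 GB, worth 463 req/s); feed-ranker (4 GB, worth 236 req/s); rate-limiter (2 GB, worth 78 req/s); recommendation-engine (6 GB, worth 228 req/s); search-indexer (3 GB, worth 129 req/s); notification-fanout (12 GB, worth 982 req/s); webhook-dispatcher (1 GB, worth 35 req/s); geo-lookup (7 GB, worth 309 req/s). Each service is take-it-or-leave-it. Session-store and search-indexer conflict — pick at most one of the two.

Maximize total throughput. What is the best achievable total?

2230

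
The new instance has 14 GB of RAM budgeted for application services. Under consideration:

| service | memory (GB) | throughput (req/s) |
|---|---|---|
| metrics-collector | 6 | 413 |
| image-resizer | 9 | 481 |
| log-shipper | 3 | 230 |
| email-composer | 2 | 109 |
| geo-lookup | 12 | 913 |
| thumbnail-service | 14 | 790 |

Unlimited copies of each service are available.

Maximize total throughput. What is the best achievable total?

Best packing: 4×log-shipper + email-composer — 14 GB, 1029 total.
No other feasible combination exceeds 1029.

1029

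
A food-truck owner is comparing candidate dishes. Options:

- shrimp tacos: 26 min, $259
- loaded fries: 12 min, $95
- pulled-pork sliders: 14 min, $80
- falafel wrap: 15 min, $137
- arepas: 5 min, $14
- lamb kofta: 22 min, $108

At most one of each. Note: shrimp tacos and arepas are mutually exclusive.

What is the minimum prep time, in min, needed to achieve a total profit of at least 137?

Minimise min subject to total profit ≥ 137.
falafel wrap reaches 137 using 15 min.
Below 15 min the best achievable stays under 137.

15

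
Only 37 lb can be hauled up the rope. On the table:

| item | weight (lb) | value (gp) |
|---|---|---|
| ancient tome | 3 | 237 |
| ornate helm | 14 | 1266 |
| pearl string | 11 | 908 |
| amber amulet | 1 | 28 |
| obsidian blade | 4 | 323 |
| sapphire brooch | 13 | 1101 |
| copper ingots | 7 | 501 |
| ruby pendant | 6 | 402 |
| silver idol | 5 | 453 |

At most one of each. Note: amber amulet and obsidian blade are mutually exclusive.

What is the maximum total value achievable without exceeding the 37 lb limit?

3187

Best packing: ancient tome + ornate helm + pearl string + obsidian blade + silver idol — 37 lb, 3187 total.
Nothing else feasible within 37 lb beats 3187.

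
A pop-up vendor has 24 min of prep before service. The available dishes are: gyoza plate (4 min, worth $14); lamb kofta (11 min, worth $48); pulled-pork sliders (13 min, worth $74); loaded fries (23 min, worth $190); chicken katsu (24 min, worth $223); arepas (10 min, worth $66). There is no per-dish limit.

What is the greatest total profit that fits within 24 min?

223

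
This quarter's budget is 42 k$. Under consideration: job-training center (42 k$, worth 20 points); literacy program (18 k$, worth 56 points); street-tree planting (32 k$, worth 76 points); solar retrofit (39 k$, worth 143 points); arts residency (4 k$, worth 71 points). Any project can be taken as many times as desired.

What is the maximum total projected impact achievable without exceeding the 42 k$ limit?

710

The ratio ordering already packs tightly: 10×arts residency, 40 k$, 710.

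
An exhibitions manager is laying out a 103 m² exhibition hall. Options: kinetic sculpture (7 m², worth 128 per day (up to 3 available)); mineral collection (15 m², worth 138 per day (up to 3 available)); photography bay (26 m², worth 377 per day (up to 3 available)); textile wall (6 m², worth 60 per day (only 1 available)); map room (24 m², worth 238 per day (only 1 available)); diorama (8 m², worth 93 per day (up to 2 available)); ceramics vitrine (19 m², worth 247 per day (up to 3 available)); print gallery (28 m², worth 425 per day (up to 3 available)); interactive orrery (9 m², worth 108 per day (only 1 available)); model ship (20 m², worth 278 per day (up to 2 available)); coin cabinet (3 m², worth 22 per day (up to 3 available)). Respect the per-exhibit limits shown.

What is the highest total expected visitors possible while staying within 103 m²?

The ratio ordering already packs tightly: 3×kinetic sculpture + photography bay + 2×print gallery, 103 m², 1611.
Every other selection either busts 103 m² or exceeds an availability limit or fails to beat 1611.

1611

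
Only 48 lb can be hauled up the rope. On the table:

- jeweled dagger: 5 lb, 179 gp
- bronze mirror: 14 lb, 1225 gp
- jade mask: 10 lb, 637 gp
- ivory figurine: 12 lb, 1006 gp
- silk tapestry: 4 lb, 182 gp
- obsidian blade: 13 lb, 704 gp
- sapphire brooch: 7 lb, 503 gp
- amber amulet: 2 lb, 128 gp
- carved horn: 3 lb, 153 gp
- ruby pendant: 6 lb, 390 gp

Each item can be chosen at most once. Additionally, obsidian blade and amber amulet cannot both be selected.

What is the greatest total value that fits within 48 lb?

3652

Taking the top-ratio items first gives bronze mirror + ivory figurine + silk tapestry + sapphire brooch + amber amulet + carved horn + ruby pendant for 3587 (48 lb).
The 10 lb tied up in silk tapestry and ruby pendant is better spent on jade mask — total rises to 3652 (48 lb).
An exhaustive check of the 1024 subsets confirms 3652.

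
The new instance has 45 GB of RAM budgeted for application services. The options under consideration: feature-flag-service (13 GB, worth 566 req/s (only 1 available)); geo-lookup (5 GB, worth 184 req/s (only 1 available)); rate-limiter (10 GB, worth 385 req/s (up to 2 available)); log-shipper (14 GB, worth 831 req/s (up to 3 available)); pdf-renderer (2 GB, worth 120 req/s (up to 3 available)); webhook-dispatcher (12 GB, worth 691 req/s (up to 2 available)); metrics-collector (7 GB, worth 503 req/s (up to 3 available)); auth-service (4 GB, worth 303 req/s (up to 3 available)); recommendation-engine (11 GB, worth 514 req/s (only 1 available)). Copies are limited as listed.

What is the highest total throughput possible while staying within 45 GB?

Filling by ratio: geo-lookup + 3×pdf-renderer + 3×metrics-collector + 3×auth-service for 2962, with 1 GB left unused.
Replace geo-lookup and 3×pdf-renderer with webhook-dispatcher: the trade gains 147 net, giving 3109 at 45 GB.

3109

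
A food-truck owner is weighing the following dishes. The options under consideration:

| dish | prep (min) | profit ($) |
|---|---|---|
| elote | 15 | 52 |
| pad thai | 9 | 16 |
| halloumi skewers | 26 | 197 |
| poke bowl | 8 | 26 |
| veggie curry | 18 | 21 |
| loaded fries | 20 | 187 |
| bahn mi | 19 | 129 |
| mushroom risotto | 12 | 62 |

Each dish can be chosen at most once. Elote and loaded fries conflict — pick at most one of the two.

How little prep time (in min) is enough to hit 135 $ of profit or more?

20

Look for the lowest-prep combination reaching 135.
loaded fries: 187 profit at 20 min.
No combination under 20 min hits 135.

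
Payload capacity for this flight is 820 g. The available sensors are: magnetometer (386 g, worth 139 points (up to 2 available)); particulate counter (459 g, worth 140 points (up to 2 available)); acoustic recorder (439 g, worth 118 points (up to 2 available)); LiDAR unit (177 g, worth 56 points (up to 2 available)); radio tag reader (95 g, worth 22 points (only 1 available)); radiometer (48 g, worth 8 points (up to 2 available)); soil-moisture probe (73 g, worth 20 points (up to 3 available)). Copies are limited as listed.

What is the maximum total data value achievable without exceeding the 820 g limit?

The ratio ordering already packs tightly: 2×magnetometer + radiometer, 820 g, 286.
That's the maximum — no swap from here does better than 286.

286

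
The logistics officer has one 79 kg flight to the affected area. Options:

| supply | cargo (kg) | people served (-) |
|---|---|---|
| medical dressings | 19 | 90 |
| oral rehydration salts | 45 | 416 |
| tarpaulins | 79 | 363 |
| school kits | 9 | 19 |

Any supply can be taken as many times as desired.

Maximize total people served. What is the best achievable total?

525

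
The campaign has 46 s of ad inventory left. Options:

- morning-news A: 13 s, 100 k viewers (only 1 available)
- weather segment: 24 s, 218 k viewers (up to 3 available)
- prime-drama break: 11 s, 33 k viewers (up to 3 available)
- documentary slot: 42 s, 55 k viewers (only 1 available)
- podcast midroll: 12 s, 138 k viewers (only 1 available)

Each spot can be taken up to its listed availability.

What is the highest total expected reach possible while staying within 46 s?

356

Ranking by ratio (expected reach/s): podcast midroll 11.50, weather segment 9.08, morning-news A 7.69.
Taking weather segment + podcast midroll: 36 s used, 356 in expected reach.
The spare 10 s is too small for any remaining spot, and no exchange beats 356.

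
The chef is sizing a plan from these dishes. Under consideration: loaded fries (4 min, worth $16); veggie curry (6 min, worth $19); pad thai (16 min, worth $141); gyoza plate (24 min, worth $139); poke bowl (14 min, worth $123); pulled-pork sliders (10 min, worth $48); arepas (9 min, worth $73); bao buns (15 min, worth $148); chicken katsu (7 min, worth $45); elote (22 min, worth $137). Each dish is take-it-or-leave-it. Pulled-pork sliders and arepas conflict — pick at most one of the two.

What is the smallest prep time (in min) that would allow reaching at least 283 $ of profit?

Minimise min subject to total profit ≥ 283.
pad thai + bao buns reaches 289 using 31 min.
Any bundle with less than 31 min falls short of 283.

31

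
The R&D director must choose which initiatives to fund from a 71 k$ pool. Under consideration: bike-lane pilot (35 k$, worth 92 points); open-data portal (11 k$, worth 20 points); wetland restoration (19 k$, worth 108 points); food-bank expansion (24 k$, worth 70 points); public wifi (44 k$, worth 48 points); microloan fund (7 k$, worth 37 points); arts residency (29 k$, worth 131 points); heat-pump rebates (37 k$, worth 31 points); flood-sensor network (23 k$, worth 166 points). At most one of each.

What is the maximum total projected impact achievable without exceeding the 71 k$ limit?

405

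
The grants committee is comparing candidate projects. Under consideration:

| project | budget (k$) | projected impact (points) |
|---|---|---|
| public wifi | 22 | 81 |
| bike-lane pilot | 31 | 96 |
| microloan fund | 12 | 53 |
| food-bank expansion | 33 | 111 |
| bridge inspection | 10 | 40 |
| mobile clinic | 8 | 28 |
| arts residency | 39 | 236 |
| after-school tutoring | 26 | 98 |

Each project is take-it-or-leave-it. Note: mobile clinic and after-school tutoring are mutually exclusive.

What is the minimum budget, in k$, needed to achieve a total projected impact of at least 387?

77

Need the lightest bundle worth ≥ 387.
microloan fund + arts residency + after-school tutoring: 387 projected impact at 77 k$.
Below 77 k$ the best achievable stays under 387.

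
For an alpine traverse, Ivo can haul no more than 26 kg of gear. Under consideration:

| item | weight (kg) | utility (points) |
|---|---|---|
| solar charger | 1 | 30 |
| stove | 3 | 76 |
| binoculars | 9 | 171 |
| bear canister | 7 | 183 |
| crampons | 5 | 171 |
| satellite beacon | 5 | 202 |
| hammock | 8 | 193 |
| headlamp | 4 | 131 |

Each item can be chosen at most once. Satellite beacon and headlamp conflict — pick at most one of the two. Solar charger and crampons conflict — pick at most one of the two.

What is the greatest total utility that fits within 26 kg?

749

Best packing: bear canister + crampons + satellite beacon + hammock — 25 kg, 749 total.
No other feasible combination exceeds 749.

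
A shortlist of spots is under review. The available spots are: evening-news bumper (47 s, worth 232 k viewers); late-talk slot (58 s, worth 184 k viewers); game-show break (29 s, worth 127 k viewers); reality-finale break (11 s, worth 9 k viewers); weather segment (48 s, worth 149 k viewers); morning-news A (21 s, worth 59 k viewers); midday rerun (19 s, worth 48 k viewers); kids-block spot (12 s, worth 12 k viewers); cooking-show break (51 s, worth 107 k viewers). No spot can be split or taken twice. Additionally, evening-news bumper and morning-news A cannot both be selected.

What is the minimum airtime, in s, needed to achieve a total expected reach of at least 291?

76

Look for the lowest-airtime combination reaching 291.
evening-news bumper + game-show break reaches 359 using 76 s.
Any bundle with less than 76 s falls short of 291.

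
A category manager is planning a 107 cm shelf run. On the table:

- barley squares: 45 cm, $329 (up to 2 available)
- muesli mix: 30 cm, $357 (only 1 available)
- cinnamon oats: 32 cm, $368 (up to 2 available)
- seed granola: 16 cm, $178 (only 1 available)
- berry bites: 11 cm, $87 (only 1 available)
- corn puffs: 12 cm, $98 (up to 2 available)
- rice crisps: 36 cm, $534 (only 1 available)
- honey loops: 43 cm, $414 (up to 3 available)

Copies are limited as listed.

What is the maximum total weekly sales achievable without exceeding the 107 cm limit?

Greedy by ratio would take muesli mix + cinnamon oats + rice crisps: 98 cm used, total 1259.
Dropping muesli mix frees 30 cm; slotting in cinnamon oats (32 cm) lifts the total to 1270 at 100 cm.

1270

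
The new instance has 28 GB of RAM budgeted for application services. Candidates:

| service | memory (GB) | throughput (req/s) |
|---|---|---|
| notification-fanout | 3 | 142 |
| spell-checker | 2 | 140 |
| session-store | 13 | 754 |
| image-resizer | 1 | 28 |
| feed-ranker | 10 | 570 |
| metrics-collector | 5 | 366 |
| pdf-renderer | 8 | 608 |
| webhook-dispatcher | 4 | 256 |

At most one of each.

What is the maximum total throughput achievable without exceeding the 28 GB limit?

A density-first pass picks notification-fanout + spell-checker + image-resizer + metrics-collector + pdf-renderer + webhook-dispatcher — 1540 at 23 GB.
The 8 GB tied up in notification-fanout and image-resizer and webhook-dispatcher is better spent on session-store — total rises to 1868 (28 GB).
An exhaustive check of the 256 subsets confirms 1868.

1868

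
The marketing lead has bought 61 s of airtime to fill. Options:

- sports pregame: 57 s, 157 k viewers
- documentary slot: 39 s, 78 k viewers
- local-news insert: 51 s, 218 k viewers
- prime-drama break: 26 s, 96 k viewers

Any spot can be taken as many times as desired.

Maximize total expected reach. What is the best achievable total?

Taking local-news insert: 51 s used, 218 in expected reach.
Nothing else within 61 s beats 218.

218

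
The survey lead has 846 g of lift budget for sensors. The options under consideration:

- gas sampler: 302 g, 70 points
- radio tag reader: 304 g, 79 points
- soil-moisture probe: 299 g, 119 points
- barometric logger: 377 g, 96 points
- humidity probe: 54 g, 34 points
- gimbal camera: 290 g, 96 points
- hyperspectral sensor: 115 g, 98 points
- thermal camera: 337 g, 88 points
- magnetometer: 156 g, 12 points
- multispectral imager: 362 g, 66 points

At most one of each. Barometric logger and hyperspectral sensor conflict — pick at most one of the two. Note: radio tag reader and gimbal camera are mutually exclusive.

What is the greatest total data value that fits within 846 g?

347

Ranking by ratio (data value/g): hyperspectral sensor 0.85, humidity probe 0.63, soil-moisture probe 0.40, gimbal camera 0.33.
The ratio ordering already packs tightly: soil-moisture probe + humidity probe + gimbal camera + hyperspectral sensor, 758 g, 347.
The closest alternative, soil-moisture probe + humidity probe + hyperspectral sensor + thermal camera, reaches only 339.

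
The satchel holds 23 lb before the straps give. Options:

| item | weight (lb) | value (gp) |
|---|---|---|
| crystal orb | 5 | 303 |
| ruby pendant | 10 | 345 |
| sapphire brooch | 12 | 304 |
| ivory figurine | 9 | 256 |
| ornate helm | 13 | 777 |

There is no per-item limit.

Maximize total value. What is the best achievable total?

1383

Taking the top-ratio items first gives 4×crystal orb for 1212 (20 lb).
Replace 2×crystal orb with ornate helm: the trade gains 171 net, giving 1383 at 23 lb.
No other feasible combination exceeds 1383.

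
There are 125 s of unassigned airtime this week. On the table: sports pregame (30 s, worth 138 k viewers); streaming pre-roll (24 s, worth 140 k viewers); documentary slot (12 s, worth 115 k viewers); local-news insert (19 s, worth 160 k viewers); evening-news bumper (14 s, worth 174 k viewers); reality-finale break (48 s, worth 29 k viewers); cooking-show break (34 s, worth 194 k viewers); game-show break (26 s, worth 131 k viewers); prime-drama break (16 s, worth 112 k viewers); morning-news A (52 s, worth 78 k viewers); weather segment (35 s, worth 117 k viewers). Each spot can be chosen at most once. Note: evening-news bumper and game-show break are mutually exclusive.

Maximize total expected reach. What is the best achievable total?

895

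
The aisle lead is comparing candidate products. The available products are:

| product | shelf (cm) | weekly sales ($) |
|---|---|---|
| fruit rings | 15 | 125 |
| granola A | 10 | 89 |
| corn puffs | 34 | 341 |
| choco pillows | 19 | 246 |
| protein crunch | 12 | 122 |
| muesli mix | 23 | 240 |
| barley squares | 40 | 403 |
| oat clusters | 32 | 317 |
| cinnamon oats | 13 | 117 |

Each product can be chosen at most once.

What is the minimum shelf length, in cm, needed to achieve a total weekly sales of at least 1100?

104

Look for the lowest-shelf combination reaching 1100.
granola A + choco pillows + protein crunch + muesli mix + barley squares reaches 1100 using 104 cm.
Any bundle with less than 104 cm falls short of 1100.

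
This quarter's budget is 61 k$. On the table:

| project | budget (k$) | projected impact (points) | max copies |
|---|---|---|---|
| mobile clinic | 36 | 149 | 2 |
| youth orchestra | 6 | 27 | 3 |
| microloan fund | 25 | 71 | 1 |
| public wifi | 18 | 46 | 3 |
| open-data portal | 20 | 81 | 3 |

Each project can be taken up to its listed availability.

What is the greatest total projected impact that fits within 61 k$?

243

Greedy by ratio would take mobile clinic + 3×youth orchestra: 54 k$ used, total 230.
The 54 k$ tied up in mobile clinic and 3×youth orchestra is better spent on 3×open-data portal — total rises to 243 (60 k$).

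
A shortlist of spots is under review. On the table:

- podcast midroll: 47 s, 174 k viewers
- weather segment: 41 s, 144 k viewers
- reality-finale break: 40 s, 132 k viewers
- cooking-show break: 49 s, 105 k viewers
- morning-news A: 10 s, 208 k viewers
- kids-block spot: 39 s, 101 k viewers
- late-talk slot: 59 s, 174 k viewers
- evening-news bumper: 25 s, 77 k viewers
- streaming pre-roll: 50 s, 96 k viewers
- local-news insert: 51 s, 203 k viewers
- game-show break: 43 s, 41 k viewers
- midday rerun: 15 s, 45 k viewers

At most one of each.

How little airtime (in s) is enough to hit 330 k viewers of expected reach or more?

50

Need the lightest bundle worth ≥ 330.
Taking reality-finale break + morning-news A gives 340 (≥ 330) for 50 s.
Any bundle with less than 50 s falls short of 330.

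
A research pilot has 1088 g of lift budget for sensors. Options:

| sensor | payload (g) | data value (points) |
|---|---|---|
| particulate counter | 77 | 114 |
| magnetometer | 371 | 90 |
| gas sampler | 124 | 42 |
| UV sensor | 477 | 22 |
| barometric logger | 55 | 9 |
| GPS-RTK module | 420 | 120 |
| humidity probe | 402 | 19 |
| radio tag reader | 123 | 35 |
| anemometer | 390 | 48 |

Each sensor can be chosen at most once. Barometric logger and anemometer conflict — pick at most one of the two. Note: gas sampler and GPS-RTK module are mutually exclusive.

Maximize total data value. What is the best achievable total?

368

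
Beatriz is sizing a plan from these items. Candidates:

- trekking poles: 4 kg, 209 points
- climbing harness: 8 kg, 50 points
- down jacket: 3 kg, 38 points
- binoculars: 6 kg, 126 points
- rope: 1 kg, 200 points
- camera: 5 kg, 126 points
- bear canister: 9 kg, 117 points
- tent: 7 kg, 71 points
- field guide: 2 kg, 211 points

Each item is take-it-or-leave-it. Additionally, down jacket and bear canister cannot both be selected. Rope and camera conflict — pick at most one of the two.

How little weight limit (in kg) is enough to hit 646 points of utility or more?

10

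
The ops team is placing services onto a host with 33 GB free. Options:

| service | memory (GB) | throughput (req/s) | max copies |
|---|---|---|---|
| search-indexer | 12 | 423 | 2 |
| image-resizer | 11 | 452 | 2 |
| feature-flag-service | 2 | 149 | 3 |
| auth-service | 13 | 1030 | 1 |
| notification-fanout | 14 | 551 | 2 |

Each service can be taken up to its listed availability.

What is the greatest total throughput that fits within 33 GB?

2028

Density check — auth-service 79.23, feature-flag-service 74.50, image-resizer 41.09 are the best per GB.
The ratio heuristic lands on image-resizer + 3×feature-flag-service + auth-service (1929) but leaves 3 GB idle.
Replace image-resizer with notification-fanout: the trade gains 99 net, giving 2028 at 33 GB.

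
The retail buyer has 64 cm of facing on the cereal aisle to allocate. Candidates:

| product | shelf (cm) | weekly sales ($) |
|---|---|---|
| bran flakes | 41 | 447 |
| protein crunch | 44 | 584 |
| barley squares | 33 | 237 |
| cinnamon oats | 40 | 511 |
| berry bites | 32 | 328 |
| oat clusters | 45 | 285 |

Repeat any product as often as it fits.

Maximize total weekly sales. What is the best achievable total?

656

Greedy by ratio would take protein crunch: 44 cm used, total 584.
Replace protein crunch with 2×berry bites: the trade gains 72 net, giving 656 at 64 cm.
No other feasible combination exceeds 656.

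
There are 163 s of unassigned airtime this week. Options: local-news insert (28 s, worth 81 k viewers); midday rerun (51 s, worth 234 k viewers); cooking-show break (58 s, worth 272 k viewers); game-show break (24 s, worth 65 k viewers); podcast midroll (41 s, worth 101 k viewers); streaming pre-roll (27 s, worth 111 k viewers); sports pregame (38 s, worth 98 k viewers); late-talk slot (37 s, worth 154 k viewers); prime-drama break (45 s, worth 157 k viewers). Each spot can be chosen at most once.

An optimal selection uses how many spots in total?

The maximum expected reach within 163 s is 682.
One optimal bundle: midday rerun + cooking-show break + game-show break + streaming pre-roll (160 s).
Any selection reaching 682 contains exactly 4 spots.

4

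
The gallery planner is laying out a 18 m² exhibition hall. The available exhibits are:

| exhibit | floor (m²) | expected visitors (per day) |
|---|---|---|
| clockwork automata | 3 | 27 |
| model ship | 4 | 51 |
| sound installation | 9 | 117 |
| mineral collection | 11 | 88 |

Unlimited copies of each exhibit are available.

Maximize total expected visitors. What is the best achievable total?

234

By expected visitors per m²: sound installation 13.00, model ship 12.75, clockwork automata 9.00 lead.
The ratio ordering already packs tightly: 2×sound installation, 18 m², 234.
No other feasible combination exceeds 234.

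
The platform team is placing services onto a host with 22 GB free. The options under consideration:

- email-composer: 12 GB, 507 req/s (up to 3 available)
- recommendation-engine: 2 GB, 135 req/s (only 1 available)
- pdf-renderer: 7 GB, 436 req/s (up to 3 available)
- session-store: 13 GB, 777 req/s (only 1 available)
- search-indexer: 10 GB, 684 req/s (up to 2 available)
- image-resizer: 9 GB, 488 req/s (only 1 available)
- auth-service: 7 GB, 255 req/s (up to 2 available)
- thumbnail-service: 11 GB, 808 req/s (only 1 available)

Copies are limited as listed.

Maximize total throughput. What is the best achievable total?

1503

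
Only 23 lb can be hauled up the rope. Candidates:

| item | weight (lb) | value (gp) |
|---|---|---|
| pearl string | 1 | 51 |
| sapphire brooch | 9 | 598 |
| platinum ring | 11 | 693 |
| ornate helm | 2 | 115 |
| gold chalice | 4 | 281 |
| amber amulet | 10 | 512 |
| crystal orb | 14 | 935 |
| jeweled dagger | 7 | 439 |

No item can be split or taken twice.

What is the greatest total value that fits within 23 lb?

1533

Ranking by ratio (value/lb): gold chalice 70.25, crystal orb 66.79, sapphire brooch 66.44, platinum ring 63.00.
The ratio heuristic lands on pearl string + ornate helm + gold chalice + crystal orb (1382) but leaves 2 lb idle.
Dropping pearl string and ornate helm and gold chalice frees 7 lb; slotting in sapphire brooch (9 lb) lifts the total to 1533 at 23 lb.
Runner-up ornate helm + crystal orb + jeweled dagger tops out at 1489.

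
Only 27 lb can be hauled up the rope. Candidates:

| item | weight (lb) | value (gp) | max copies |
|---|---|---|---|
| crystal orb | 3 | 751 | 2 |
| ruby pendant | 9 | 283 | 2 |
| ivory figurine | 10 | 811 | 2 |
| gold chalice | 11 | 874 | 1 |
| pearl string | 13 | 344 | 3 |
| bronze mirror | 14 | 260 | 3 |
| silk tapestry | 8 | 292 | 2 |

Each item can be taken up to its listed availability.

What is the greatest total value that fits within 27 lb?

The ratio heuristic lands on 2×crystal orb + 2×ivory figurine (3124) but leaves 1 lb idle.
The 10 lb tied up in ivory figurine is better spent on gold chalice — total rises to 3187 (27 lb).

3187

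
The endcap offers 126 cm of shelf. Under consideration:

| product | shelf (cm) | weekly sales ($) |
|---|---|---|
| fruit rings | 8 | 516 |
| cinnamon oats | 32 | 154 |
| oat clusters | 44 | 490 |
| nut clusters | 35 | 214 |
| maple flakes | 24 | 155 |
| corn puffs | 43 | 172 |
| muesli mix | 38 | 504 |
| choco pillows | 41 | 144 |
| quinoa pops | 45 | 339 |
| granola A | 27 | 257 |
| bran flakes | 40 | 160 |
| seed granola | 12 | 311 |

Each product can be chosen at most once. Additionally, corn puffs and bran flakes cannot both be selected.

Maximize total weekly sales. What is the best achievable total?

The ratio ordering already packs tightly: fruit rings + oat clusters + maple flakes + muesli mix + seed granola, 126 cm, 1976.
An exhaustive check of the 4096 subsets confirms 1976.

1976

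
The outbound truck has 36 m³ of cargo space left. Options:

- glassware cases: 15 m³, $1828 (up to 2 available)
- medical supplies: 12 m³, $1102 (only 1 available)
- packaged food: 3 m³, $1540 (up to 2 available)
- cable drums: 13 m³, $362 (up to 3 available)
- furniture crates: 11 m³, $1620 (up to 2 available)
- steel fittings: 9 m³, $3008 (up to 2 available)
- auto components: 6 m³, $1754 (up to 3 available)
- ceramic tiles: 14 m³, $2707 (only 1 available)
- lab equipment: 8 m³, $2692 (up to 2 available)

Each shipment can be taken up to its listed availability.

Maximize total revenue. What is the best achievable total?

12604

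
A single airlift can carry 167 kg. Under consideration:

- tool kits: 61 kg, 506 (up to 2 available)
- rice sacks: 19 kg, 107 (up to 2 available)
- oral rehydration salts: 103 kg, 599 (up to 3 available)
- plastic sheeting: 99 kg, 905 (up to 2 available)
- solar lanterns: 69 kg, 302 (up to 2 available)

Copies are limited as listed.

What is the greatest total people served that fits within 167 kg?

1411

Density check — plastic sheeting 9.14, tool kits 8.30, oral rehydration salts 5.82 are the best per kg.
Best packing: tool kits + plastic sheeting — 160 kg, 1411 total.
The spare 7 kg is too small for any remaining supply, and no exchange beats 1411.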